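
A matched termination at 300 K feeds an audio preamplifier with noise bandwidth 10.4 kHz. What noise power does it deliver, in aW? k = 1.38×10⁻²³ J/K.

P_n = kTB = 1.38×10⁻²³ × 300 × 1.04×10⁴ = 4.31×10⁻¹⁷ W = 43.1 aW

43.1 aW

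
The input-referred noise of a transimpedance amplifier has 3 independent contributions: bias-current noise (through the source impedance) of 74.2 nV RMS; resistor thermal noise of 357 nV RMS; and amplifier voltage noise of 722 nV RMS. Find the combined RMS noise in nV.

809 nV

Uncorrelated sources add in power (mean-square): V_tot = √(ΣV_i²)
V_tot = √[(7.42×10⁻⁸)² + (3.57×10⁻⁷)² + (7.22×10⁻⁷)²] = 8.09×10⁻⁷ V = 809 nV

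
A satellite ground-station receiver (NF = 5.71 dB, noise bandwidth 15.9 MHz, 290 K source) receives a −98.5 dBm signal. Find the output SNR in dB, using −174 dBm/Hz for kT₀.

−2.2 dB

Noise floor: N = −174 + 10 log₁₀(B) + NF
10 log₁₀(1.59×10⁷) = 72.01 dB
N = −174 + 72.01 + 5.71 = −96.28 dBm
SNR = P_sig − N = −98.5 − (−96.28) = −2.22 dB → −2.2 dB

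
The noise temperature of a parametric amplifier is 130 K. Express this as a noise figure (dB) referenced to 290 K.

1.61 dB

F = 1 + T_e/T₀ = 1 + 130/290 = 1.44828
NF = 10 log₁₀(1.44828) = 1.61 dB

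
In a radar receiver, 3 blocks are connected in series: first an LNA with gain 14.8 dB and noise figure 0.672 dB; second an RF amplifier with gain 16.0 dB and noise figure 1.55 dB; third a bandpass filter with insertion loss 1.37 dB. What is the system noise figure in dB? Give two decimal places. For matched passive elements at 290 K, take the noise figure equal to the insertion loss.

Convert to linear (a loss of L dB is a gain of −L dB): F_i = 10^(NF_i/10), G_i = 10^(G_i,dB/10)
  Stage 1: F_1 = 10^(0.672/10) = 1.167, G_1 = 10^(14.8/10) = 30.20
  Stage 2: F_2 = 10^(1.55/10) = 1.429, G_2 = 10^(16.0/10) = 39.81
  Stage 3: F_3 = 10^(1.37/10) = 1.371, G_3 = 10^(−1.37/10) = 0.7295
Friis cascade:
  F = 1.167 + (1.429 − 1)/30.20 + (1.371 − 1)/1202 = 1.182
NF = 10 log₁₀(1.182) = 0.73 dB

0.73 dB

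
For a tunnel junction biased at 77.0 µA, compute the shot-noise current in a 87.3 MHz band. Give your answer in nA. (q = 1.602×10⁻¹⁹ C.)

46.4 nA

I_n = √(2qI·B)
2qI·B = 2 × 1.602×10⁻¹⁹ × 7.70×10⁻⁵ × 8.73×10⁷ = 2.15×10⁻¹⁵ A²
I_n = √(2.15×10⁻¹⁵) = 4.64×10⁻⁸ A = 46.4 nA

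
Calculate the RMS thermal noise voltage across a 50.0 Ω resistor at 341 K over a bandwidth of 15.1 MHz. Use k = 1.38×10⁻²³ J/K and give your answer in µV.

3.77 µV

V_n = √(4kTRB)
4kTRB = 4 × 1.38×10⁻²³ × 341 × 5.00×10¹ × 1.51×10⁷ = 1.42×10⁻¹¹ V²
V_n = √(1.42×10⁻¹¹) = 3.77×10⁻⁶ V = 3.77 µV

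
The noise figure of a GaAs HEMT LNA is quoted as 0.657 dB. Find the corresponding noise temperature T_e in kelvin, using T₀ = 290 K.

47.4 K

F = 10^(0.657/10) = 1.16332
T_e = (F − 1)·T₀ = (1.16332 − 1) × 290 = 47.4 K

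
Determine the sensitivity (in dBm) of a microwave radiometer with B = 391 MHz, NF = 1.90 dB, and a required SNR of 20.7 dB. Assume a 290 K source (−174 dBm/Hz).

Sensitivity = −174 + 10 log₁₀(B) + NF + SNR_min
= −174 + 85.92 + 1.90 + 20.7
= −65.48 dBm → −65.5 dBm

−65.5 dBm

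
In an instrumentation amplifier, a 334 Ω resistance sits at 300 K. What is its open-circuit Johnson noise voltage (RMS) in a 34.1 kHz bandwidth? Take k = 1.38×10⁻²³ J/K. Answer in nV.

434 nV

V_n = √(4kTRB)
4kTRB = 4 × 1.38×10⁻²³ × 300 × 3.34×10² × 3.41×10⁴ = 1.89×10⁻¹³ V²
V_n = √(1.89×10⁻¹³) = 4.34×10⁻⁷ V = 434 nV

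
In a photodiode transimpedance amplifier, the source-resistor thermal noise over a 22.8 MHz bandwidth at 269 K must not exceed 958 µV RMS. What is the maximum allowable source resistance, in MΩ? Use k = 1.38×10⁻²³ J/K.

Johnson–Nyquist: V_n = √(4kTRB) ⇒ R = V_n² / (4kTB)
4kTB = 4 × 1.38×10⁻²³ × 269 × 2.28×10⁷ = 3.39×10⁻¹³
R = (9.58×10⁻⁴)² / 3.39×10⁻¹³ = 2.71×10⁶ Ω = 2.71 MΩ

2.71 MΩ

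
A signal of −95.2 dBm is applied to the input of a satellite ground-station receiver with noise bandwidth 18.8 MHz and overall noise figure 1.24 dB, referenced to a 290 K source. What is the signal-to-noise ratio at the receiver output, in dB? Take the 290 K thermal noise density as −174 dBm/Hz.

Noise floor: N = −174 + 10 log₁₀(B) + NF
10 log₁₀(1.88×10⁷) = 72.74 dB
N = −174 + 72.74 + 1.24 = −100.02 dBm
SNR = P_sig − N = −95.2 − (−100.02) = 4.82 dB → 4.8 dB

4.8 dB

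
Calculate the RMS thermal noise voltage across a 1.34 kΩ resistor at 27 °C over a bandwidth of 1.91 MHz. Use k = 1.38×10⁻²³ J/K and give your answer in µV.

6.51 µV

T = 27 °C + 273.15 = 300.15 K
V_n = √(4kTRB)
4kTRB = 4 × 1.38×10⁻²³ × 300.15 × 1.34×10³ × 1.91×10⁶ = 4.24×10⁻¹¹ V²
V_n = √(4.24×10⁻¹¹) = 6.51×10⁻⁶ V = 6.51 µV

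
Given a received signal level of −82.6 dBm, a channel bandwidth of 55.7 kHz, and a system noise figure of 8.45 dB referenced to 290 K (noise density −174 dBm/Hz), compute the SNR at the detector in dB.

35.5 dB

Noise floor: N = −174 + 10 log₁₀(B) + NF
10 log₁₀(5.57×10⁴) = 47.46 dB
N = −174 + 47.46 + 8.45 = −118.09 dBm
SNR = P_sig − N = −82.6 − (−118.09) = 35.49 dB → 35.5 dB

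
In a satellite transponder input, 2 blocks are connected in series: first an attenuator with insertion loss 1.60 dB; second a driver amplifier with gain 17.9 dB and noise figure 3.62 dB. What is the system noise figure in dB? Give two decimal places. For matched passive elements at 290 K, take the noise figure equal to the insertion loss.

Convert to linear (a loss of L dB is a gain of −L dB): F_i = 10^(NF_i/10), G_i = 10^(G_i,dB/10)
  Stage 1: F_1 = 10^(1.60/10) = 1.445, G_1 = 10^(−1.60/10) = 0.6918
  Stage 2: F_2 = 10^(3.62/10) = 2.301, G_2 = 10^(17.9/10) = 61.66
Friis cascade:
  F = 1.445 + (2.301 − 1)/0.6918 = 3.327
NF = 10 log₁₀(3.327) = 5.22 dB

5.22 dB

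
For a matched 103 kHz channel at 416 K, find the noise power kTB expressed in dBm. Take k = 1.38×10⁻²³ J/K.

−122.3 dBm

P_n = kTB = 1.38×10⁻²³ × 416 × 1.03×10⁵ = 5.91×10⁻¹⁶ W
In dBm: 10 log₁₀(5.91×10⁻¹⁶ / 10⁻³) = −122.3 dBm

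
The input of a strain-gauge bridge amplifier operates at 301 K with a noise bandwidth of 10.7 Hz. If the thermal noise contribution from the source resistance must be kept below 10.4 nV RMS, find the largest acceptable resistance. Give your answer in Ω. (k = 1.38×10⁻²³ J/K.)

Johnson–Nyquist: V_n = √(4kTRB) ⇒ R = V_n² / (4kTB)
4kTB = 4 × 1.38×10⁻²³ × 301 × 1.07×10¹ = 1.78×10⁻¹⁹
R = (1.04×10⁻⁸)² / 1.78×10⁻¹⁹ = 6.08×10² Ω = 608 Ω

608 Ω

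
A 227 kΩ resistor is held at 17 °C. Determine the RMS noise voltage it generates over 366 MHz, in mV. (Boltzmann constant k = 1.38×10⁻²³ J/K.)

1.15 mV

T = 17 °C + 273.15 = 290.15 K
V_n = √(4kTRB)
4kTRB = 4 × 1.38×10⁻²³ × 290.15 × 2.27×10⁵ × 3.66×10⁸ = 1.33×10⁻⁶ V²
V_n = √(1.33×10⁻⁶) = 1.15×10⁻³ V = 1.15 mV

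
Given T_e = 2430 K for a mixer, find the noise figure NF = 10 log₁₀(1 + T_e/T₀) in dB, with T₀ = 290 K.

F = 1 + T_e/T₀ = 1 + 2430/290 = 9.37931
NF = 10 log₁₀(9.37931) = 9.72 dB

9.72 dB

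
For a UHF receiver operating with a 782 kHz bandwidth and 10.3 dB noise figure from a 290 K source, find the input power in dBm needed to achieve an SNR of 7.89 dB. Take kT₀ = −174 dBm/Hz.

−96.9 dBm

Sensitivity = −174 + 10 log₁₀(B) + NF + SNR_min
= −174 + 58.93 + 10.3 + 7.89
= −96.88 dBm → −96.9 dBm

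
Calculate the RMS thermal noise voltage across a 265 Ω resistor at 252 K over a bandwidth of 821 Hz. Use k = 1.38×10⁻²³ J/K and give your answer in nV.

55.0 nV

V_n = √(4kTRB)
4kTRB = 4 × 1.38×10⁻²³ × 252 × 2.65×10² × 8.21×10² = 3.03×10⁻¹⁵ V²
V_n = √(3.03×10⁻¹⁵) = 5.50×10⁻⁸ V = 55.0 nV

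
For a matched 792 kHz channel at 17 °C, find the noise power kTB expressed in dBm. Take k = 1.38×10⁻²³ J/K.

T = 17 °C + 273.15 = 290.15 K
P_n = kTB = 1.38×10⁻²³ × 290.15 × 7.92×10⁵ = 3.17×10⁻¹⁵ W
In dBm: 10 log₁₀(3.17×10⁻¹⁵ / 10⁻³) = −115.0 dBm

−115.0 dBm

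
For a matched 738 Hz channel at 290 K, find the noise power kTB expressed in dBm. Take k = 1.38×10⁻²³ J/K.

−145.3 dBm

P_n = kTB = 1.38×10⁻²³ × 290 × 7.38×10² = 2.95×10⁻¹⁸ W
In dBm: 10 log₁₀(2.95×10⁻¹⁸ / 10⁻³) = −145.3 dBm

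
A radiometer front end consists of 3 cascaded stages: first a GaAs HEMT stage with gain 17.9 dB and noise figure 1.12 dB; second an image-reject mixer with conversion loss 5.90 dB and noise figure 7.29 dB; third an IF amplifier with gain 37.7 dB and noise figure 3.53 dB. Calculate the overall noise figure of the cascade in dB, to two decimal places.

1.60 dB

Convert to linear (a loss of L dB is a gain of −L dB): F_i = 10^(NF_i/10), G_i = 10^(G_i,dB/10)
  Stage 1: F_1 = 10^(1.12/10) = 1.294, G_1 = 10^(17.9/10) = 61.66
  Stage 2: F_2 = 10^(7.29/10) = 5.358, G_2 = 10^(−5.90/10) = 0.2570
  Stage 3: F_3 = 10^(3.53/10) = 2.254, G_3 = 10^(37.7/10) = 5888
Friis cascade:
  F = 1.294 + (5.358 − 1)/61.66 + (2.254 − 1)/15.85 = 1.444
NF = 10 log₁₀(1.444) = 1.60 dB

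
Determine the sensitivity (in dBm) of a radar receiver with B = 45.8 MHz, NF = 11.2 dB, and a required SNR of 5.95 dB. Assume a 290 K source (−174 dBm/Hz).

−80.2 dBm

Sensitivity = −174 + 10 log₁₀(B) + NF + SNR_min
= −174 + 76.61 + 11.2 + 5.95
= −80.24 dBm → −80.2 dBm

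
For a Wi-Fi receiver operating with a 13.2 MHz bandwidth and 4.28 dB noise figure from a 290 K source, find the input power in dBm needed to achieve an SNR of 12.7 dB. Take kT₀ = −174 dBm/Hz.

Sensitivity = −174 + 10 log₁₀(B) + NF + SNR_min
= −174 + 71.21 + 4.28 + 12.7
= −85.81 dBm → −85.8 dBm

−85.8 dBm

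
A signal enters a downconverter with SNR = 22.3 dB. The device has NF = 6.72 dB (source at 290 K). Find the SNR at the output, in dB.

15.58 dB

By definition F = SNR_in/SNR_out, so in dB: SNR_out = SNR_in − NF
SNR_out = 22.3 − 6.72 = 15.58 dB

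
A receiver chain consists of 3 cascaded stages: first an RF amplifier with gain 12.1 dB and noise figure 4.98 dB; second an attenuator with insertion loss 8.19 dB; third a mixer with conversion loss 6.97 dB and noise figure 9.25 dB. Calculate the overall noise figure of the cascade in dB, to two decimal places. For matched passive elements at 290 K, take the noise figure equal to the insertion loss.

Convert to linear (a loss of L dB is a gain of −L dB): F_i = 10^(NF_i/10), G_i = 10^(G_i,dB/10)
  Stage 1: F_1 = 10^(4.98/10) = 3.148, G_1 = 10^(12.1/10) = 16.22
  Stage 2: F_2 = 10^(8.19/10) = 6.592, G_2 = 10^(−8.19/10) = 0.1517
  Stage 3: F_3 = 10^(9.25/10) = 8.414, G_3 = 10^(−6.97/10) = 0.2009
Friis cascade:
  F = 3.148 + (6.592 − 1)/16.22 + (8.414 − 1)/2.460 = 6.506
NF = 10 log₁₀(6.506) = 8.13 dB

8.13 dB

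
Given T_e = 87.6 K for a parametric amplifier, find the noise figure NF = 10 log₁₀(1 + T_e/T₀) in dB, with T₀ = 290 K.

1.15 dB

F = 1 + T_e/T₀ = 1 + 87.6/290 = 1.30207
NF = 10 log₁₀(1.30207) = 1.15 dB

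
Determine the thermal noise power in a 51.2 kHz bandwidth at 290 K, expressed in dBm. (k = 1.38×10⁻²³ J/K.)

P_n = kTB = 1.38×10⁻²³ × 290 × 5.12×10⁴ = 2.05×10⁻¹⁶ W
In dBm: 10 log₁₀(2.05×10⁻¹⁶ / 10⁻³) = −126.9 dBm

−126.9 dBm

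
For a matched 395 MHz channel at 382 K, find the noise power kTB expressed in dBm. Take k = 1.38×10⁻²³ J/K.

−86.8 dBm

P_n = kTB = 1.38×10⁻²³ × 382 × 3.95×10⁸ = 2.08×10⁻¹² W
In dBm: 10 log₁₀(2.08×10⁻¹² / 10⁻³) = −86.8 dBm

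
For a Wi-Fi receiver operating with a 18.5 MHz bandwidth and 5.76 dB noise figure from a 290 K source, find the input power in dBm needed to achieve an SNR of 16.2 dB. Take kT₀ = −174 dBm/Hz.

−79.4 dBm

Sensitivity = −174 + 10 log₁₀(B) + NF + SNR_min
= −174 + 72.67 + 5.76 + 16.2
= −79.37 dBm → −79.4 dBm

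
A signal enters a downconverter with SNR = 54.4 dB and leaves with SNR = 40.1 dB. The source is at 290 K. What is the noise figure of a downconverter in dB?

NF (dB) = SNR_in(dB) − SNR_out(dB) when the source is at T₀
NF = 54.4 − 40.1 = 14.3 dB

14.3 dB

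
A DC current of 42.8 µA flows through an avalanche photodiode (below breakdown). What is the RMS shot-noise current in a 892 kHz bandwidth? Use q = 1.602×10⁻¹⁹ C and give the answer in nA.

3.50 nA

I_n = √(2qI·B)
2qI·B = 2 × 1.602×10⁻¹⁹ × 4.28×10⁻⁵ × 8.92×10⁵ = 1.22×10⁻¹⁷ A²
I_n = √(1.22×10⁻¹⁷) = 3.50×10⁻⁹ A = 3.50 nA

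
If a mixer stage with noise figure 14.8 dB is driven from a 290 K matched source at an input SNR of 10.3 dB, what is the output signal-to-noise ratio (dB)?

By definition F = SNR_in/SNR_out, so in dB: SNR_out = SNR_in − NF
SNR_out = 10.3 − 14.8 = −4.5 dB

−4.5 dB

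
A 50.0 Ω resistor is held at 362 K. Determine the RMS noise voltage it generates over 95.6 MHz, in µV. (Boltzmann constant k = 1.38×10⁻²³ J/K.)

V_n = √(4kTRB)
4kTRB = 4 × 1.38×10⁻²³ × 362 × 5.00×10¹ × 9.56×10⁷ = 9.55×10⁻¹¹ V²
V_n = √(9.55×10⁻¹¹) = 9.77×10⁻⁶ V = 9.77 µV

9.77 µV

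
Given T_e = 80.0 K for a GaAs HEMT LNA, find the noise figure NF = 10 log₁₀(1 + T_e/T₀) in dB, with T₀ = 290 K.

1.06 dB

F = 1 + T_e/T₀ = 1 + 80.0/290 = 1.27586
NF = 10 log₁₀(1.27586) = 1.06 dB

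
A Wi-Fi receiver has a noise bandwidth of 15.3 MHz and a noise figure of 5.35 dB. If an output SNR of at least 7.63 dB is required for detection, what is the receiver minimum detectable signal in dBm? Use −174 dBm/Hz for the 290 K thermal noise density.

−89.2 dBm

Sensitivity = −174 + 10 log₁₀(B) + NF + SNR_min
= −174 + 71.85 + 5.35 + 7.63
= −89.17 dBm → −89.2 dBm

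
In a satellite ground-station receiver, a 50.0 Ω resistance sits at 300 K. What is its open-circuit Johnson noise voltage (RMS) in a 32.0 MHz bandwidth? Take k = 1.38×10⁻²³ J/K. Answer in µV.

V_n = √(4kTRB)
4kTRB = 4 × 1.38×10⁻²³ × 300 × 5.00×10¹ × 3.20×10⁷ = 2.65×10⁻¹¹ V²
V_n = √(2.65×10⁻¹¹) = 5.15×10⁻⁶ V = 5.15 µV

5.15 µV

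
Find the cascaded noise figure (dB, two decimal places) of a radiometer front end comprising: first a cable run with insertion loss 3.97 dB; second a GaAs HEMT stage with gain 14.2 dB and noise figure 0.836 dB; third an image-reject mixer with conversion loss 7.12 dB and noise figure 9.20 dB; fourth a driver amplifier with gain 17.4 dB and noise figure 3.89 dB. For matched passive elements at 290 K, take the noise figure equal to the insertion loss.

Convert to linear (a loss of L dB is a gain of −L dB): F_i = 10^(NF_i/10), G_i = 10^(G_i,dB/10)
  Stage 1: F_1 = 10^(3.97/10) = 2.495, G_1 = 10^(−3.97/10) = 0.4009
  Stage 2: F_2 = 10^(0.836/10) = 1.212, G_2 = 10^(14.2/10) = 26.30
  Stage 3: F_3 = 10^(9.20/10) = 8.318, G_3 = 10^(−7.12/10) = 0.1941
  Stage 4: F_4 = 10^(3.89/10) = 2.449, G_4 = 10^(17.4/10) = 54.95
Friis cascade:
  F = 2.495 + (1.212 − 1)/0.4009 + (8.318 − 1)/10.54 + (2.449 − 1)/2.046 = 4.426
NF = 10 log₁₀(4.426) = 6.46 dB

6.46 dB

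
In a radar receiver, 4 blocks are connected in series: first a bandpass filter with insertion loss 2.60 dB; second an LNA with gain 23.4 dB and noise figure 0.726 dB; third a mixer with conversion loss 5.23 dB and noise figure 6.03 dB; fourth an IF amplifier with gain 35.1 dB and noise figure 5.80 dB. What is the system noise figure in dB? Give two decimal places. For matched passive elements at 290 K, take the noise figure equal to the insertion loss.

Convert to linear (a loss of L dB is a gain of −L dB): F_i = 10^(NF_i/10), G_i = 10^(G_i,dB/10)
  Stage 1: F_1 = 10^(2.60/10) = 1.820, G_1 = 10^(−2.60/10) = 0.5495
  Stage 2: F_2 = 10^(0.726/10) = 1.182, G_2 = 10^(23.4/10) = 218.8
  Stage 3: F_3 = 10^(6.03/10) = 4.009, G_3 = 10^(−5.23/10) = 0.2999
  Stage 4: F_4 = 10^(5.80/10) = 3.802, G_4 = 10^(35.1/10) = 3236
Friis cascade:
  F = 1.820 + (1.182 − 1)/0.5495 + (4.009 − 1)/120.2 + (3.802 − 1)/36.06 = 2.254
NF = 10 log₁₀(2.254) = 3.53 dB

3.53 dB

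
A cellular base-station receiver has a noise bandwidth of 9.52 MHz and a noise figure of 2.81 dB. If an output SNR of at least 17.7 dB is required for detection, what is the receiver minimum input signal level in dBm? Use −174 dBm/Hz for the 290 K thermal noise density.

Sensitivity = −174 + 10 log₁₀(B) + NF + SNR_min
= −174 + 69.79 + 2.81 + 17.7
= −83.70 dBm → −83.7 dBm

−83.7 dBm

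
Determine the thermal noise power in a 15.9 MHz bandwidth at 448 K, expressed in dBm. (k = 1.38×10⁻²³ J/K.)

P_n = kTB = 1.38×10⁻²³ × 448 × 1.59×10⁷ = 9.83×10⁻¹⁴ W
In dBm: 10 log₁₀(9.83×10⁻¹⁴ / 10⁻³) = −100.1 dBm

−100.1 dBm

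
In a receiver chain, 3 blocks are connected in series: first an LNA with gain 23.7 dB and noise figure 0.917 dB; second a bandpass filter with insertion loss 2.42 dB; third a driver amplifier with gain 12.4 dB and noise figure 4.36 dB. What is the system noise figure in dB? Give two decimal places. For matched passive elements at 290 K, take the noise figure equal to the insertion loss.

0.97 dB

Convert to linear (a loss of L dB is a gain of −L dB): F_i = 10^(NF_i/10), G_i = 10^(G_i,dB/10)
  Stage 1: F_1 = 10^(0.917/10) = 1.235, G_1 = 10^(23.7/10) = 234.4
  Stage 2: F_2 = 10^(2.42/10) = 1.746, G_2 = 10^(−2.42/10) = 0.5728
  Stage 3: F_3 = 10^(4.36/10) = 2.729, G_3 = 10^(12.4/10) = 17.38
Friis cascade:
  F = 1.235 + (1.746 − 1)/234.4 + (2.729 − 1)/134.3 = 1.251
NF = 10 log₁₀(1.251) = 0.97 dB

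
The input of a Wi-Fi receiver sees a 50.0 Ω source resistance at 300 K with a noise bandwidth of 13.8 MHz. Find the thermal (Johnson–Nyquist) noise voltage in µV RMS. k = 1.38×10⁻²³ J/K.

3.38 µV

V_n = √(4kTRB)
4kTRB = 4 × 1.38×10⁻²³ × 300 × 5.00×10¹ × 1.38×10⁷ = 1.14×10⁻¹¹ V²
V_n = √(1.14×10⁻¹¹) = 3.38×10⁻⁶ V = 3.38 µV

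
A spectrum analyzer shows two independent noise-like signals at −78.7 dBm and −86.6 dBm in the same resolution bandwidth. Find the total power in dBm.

−78.0 dBm

Convert to linear, add, convert back:
P₁ = 1.35×10⁻¹¹ W, P₂ = 2.19×10⁻¹² W
P_tot = 1.57×10⁻¹¹ W → 10 log₁₀(P_tot / 10⁻³) = −78.0 dBm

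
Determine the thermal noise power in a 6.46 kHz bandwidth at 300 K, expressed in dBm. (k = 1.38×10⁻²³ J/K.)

P_n = kTB = 1.38×10⁻²³ × 300 × 6.46×10³ = 2.67×10⁻¹⁷ W
In dBm: 10 log₁₀(2.67×10⁻¹⁷ / 10⁻³) = −135.7 dBm

−135.7 dBm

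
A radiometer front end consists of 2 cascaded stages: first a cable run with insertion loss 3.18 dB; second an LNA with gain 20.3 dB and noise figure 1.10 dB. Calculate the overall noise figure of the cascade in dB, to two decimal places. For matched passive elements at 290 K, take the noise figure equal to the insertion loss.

Convert to linear (a loss of L dB is a gain of −L dB): F_i = 10^(NF_i/10), G_i = 10^(G_i,dB/10)
  Stage 1: F_1 = 10^(3.18/10) = 2.080, G_1 = 10^(−3.18/10) = 0.4808
  Stage 2: F_2 = 10^(1.10/10) = 1.288, G_2 = 10^(20.3/10) = 107.2
Friis cascade:
  F = 2.080 + (1.288 − 1)/0.4808 = 2.679
NF = 10 log₁₀(2.679) = 4.28 dB

4.28 dB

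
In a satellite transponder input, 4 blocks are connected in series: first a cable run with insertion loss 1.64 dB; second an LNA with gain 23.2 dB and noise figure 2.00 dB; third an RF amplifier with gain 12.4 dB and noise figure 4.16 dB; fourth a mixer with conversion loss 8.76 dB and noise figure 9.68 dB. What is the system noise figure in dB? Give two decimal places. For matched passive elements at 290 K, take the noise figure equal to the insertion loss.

3.67 dB

Convert to linear (a loss of L dB is a gain of −L dB): F_i = 10^(NF_i/10), G_i = 10^(G_i,dB/10)
  Stage 1: F_1 = 10^(1.64/10) = 1.459, G_1 = 10^(−1.64/10) = 0.6855
  Stage 2: F_2 = 10^(2.00/10) = 1.585, G_2 = 10^(23.2/10) = 208.9
  Stage 3: F_3 = 10^(4.16/10) = 2.606, G_3 = 10^(12.4/10) = 17.38
  Stage 4: F_4 = 10^(9.68/10) = 9.290, G_4 = 10^(−8.76/10) = 0.1330
Friis cascade:
  F = 1.459 + (1.585 − 1)/0.6855 + (2.606 − 1)/143.2 + (9.290 − 1)/2489 = 2.327
NF = 10 log₁₀(2.327) = 3.67 dB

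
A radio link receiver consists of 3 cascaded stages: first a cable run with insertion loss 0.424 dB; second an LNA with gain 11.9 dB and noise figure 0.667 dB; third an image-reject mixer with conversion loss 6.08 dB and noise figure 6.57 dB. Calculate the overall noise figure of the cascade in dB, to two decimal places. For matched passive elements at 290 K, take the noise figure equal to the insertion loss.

1.87 dB

Convert to linear (a loss of L dB is a gain of −L dB): F_i = 10^(NF_i/10), G_i = 10^(G_i,dB/10)
  Stage 1: F_1 = 10^(0.424/10) = 1.103, G_1 = 10^(−0.424/10) = 0.9070
  Stage 2: F_2 = 10^(0.667/10) = 1.166, G_2 = 10^(11.9/10) = 15.49
  Stage 3: F_3 = 10^(6.57/10) = 4.539, G_3 = 10^(−6.08/10) = 0.2466
Friis cascade:
  F = 1.103 + (1.166 − 1)/0.9070 + (4.539 − 1)/14.05 = 1.538
NF = 10 log₁₀(1.538) = 1.87 dB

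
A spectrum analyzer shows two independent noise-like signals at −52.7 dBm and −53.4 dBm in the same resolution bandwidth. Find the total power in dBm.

Convert to linear, add, convert back:
P₁ = 5.37×10⁻⁹ W, P₂ = 4.57×10⁻⁹ W
P_tot = 9.94×10⁻⁹ W → 10 log₁₀(P_tot / 10⁻³) = −50.0 dBm

−50.0 dBm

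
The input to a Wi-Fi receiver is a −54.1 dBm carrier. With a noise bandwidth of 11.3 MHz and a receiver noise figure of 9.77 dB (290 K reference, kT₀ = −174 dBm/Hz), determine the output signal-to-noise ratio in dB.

39.6 dB

Noise floor: N = −174 + 10 log₁₀(B) + NF
10 log₁₀(1.13×10⁷) = 70.53 dB
N = −174 + 70.53 + 9.77 = −93.70 dBm
SNR = P_sig − N = −54.1 − (−93.70) = 39.60 dB → 39.6 dB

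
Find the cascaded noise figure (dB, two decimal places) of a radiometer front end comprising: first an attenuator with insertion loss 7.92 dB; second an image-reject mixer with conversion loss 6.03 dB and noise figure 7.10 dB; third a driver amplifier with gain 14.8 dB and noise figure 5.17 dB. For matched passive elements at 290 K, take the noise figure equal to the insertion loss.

Convert to linear (a loss of L dB is a gain of −L dB): F_i = 10^(NF_i/10), G_i = 10^(G_i,dB/10)
  Stage 1: F_1 = 10^(7.92/10) = 6.194, G_1 = 10^(−7.92/10) = 0.1614
  Stage 2: F_2 = 10^(7.10/10) = 5.129, G_2 = 10^(−6.03/10) = 0.2495
  Stage 3: F_3 = 10^(5.17/10) = 3.289, G_3 = 10^(14.8/10) = 30.20
Friis cascade:
  F = 6.194 + (5.129 − 1)/0.1614 + (3.289 − 1)/0.04027 = 88.60
NF = 10 log₁₀(88.60) = 19.47 dB

19.47 dB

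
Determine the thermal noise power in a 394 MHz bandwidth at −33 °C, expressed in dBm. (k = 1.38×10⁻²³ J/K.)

−88.8 dBm

T = −33 °C + 273.15 = 240.15 K
P_n = kTB = 1.38×10⁻²³ × 240.15 × 3.94×10⁸ = 1.31×10⁻¹² W
In dBm: 10 log₁₀(1.31×10⁻¹² / 10⁻³) = −88.8 dBm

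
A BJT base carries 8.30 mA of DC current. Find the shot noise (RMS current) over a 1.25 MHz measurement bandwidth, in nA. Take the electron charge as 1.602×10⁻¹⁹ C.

57.7 nA

I_n = √(2qI·B)
2qI·B = 2 × 1.602×10⁻¹⁹ × 8.30×10⁻³ × 1.25×10⁶ = 3.32×10⁻¹⁵ A²
I_n = √(3.32×10⁻¹⁵) = 5.77×10⁻⁸ A = 57.7 nA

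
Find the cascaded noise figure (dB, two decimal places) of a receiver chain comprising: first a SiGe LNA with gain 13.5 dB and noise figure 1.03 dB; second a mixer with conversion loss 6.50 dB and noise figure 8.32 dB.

Convert to linear (a loss of L dB is a gain of −L dB): F_i = 10^(NF_i/10), G_i = 10^(G_i,dB/10)
  Stage 1: F_1 = 10^(1.03/10) = 1.268, G_1 = 10^(13.5/10) = 22.39
  Stage 2: F_2 = 10^(8.32/10) = 6.792, G_2 = 10^(−6.50/10) = 0.2239
Friis cascade:
  F = 1.268 + (6.792 − 1)/22.39 = 1.526
NF = 10 log₁₀(1.526) = 1.84 dB

1.84 dB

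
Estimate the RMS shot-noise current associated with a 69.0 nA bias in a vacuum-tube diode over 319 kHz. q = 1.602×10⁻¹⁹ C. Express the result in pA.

I_n = √(2qI·B)
2qI·B = 2 × 1.602×10⁻¹⁹ × 6.90×10⁻⁸ × 3.19×10⁵ = 7.05×10⁻²¹ A²
I_n = √(7.05×10⁻²¹) = 8.40×10⁻¹¹ A = 84.0 pA

84.0 pA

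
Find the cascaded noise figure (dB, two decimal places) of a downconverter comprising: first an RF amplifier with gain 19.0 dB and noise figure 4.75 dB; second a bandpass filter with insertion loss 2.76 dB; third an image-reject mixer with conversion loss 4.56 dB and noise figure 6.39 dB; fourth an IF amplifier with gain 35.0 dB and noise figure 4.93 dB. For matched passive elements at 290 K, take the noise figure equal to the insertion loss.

Convert to linear (a loss of L dB is a gain of −L dB): F_i = 10^(NF_i/10), G_i = 10^(G_i,dB/10)
  Stage 1: F_1 = 10^(4.75/10) = 2.985, G_1 = 10^(19.0/10) = 79.43
  Stage 2: F_2 = 10^(2.76/10) = 1.888, G_2 = 10^(−2.76/10) = 0.5297
  Stage 3: F_3 = 10^(6.39/10) = 4.355, G_3 = 10^(−4.56/10) = 0.3499
  Stage 4: F_4 = 10^(4.93/10) = 3.112, G_4 = 10^(35.0/10) = 3162
Friis cascade:
  F = 2.985 + (1.888 − 1)/79.43 + (4.355 − 1)/42.07 + (3.112 − 1)/14.72 = 3.220
NF = 10 log₁₀(3.220) = 5.08 dB

5.08 dB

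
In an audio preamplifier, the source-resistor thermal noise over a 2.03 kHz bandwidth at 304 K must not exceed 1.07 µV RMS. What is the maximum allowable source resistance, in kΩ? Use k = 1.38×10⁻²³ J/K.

Johnson–Nyquist: V_n = √(4kTRB) ⇒ R = V_n² / (4kTB)
4kTB = 4 × 1.38×10⁻²³ × 304 × 2.03×10³ = 3.41×10⁻¹⁷
R = (1.07×10⁻⁶)² / 3.41×10⁻¹⁷ = 3.36×10⁴ Ω = 33.6 kΩ

33.6 kΩ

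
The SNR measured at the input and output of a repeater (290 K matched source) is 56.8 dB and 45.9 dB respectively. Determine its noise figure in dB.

10.9 dB

NF (dB) = SNR_in(dB) − SNR_out(dB) when the source is at T₀
NF = 56.8 − 45.9 = 10.9 dB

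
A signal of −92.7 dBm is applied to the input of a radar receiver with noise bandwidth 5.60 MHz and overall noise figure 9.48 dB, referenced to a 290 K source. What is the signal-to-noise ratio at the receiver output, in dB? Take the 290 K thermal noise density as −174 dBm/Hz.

Noise floor: N = −174 + 10 log₁₀(B) + NF
10 log₁₀(5.60×10⁶) = 67.48 dB
N = −174 + 67.48 + 9.48 = −97.04 dBm
SNR = P_sig − N = −92.7 − (−97.04) = 4.34 dB → 4.3 dB

4.3 dB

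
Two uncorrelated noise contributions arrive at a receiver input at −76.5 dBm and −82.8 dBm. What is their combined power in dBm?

−75.6 dBm

Convert to linear, add, convert back:
P₁ = 2.24×10⁻¹¹ W, P₂ = 5.25×10⁻¹² W
P_tot = 2.76×10⁻¹¹ W → 10 log₁₀(P_tot / 10⁻³) = −75.6 dBm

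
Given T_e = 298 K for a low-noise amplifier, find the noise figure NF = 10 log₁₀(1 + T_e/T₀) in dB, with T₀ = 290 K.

F = 1 + T_e/T₀ = 1 + 298/290 = 2.02759
NF = 10 log₁₀(2.02759) = 3.07 dB

3.07 dB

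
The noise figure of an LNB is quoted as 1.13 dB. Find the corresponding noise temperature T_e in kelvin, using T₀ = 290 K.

F = 10^(1.13/10) = 1.29718
T_e = (F − 1)·T₀ = (1.29718 − 1) × 290 = 86.2 K

86.2 K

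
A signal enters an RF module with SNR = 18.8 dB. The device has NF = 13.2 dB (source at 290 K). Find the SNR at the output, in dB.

5.6 dB

By definition F = SNR_in/SNR_out, so in dB: SNR_out = SNR_in − NF
SNR_out = 18.8 − 13.2 = 5.6 dB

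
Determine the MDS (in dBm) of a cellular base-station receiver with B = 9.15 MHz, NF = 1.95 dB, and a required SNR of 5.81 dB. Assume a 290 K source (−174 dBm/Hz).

−96.6 dBm

Sensitivity = −174 + 10 log₁₀(B) + NF + SNR_min
= −174 + 69.61 + 1.95 + 5.81
= −96.63 dBm → −96.6 dBm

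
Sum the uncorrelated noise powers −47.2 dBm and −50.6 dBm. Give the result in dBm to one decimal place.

−45.6 dBm

Convert to linear, add, convert back:
P₁ = 1.91×10⁻⁸ W, P₂ = 8.71×10⁻⁹ W
P_tot = 2.78×10⁻⁸ W → 10 log₁₀(P_tot / 10⁻³) = −45.6 dBm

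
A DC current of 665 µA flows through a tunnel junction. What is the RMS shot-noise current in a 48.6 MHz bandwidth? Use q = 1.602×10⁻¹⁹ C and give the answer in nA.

I_n = √(2qI·B)
2qI·B = 2 × 1.602×10⁻¹⁹ × 6.65×10⁻⁴ × 4.86×10⁷ = 1.04×10⁻¹⁴ A²
I_n = √(1.04×10⁻¹⁴) = 1.02×10⁻⁷ A = 102 nA

102 nA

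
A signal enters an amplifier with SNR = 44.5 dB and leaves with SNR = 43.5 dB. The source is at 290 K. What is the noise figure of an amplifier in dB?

1.0 dB

NF (dB) = SNR_in(dB) − SNR_out(dB) when the source is at T₀
NF = 44.5 − 43.5 = 1.0 dB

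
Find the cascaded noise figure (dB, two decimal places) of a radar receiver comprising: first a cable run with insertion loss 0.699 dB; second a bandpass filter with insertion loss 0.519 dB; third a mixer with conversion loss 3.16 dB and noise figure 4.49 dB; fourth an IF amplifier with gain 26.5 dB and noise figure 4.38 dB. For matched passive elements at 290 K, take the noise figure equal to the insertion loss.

9.29 dB

Convert to linear (a loss of L dB is a gain of −L dB): F_i = 10^(NF_i/10), G_i = 10^(G_i,dB/10)
  Stage 1: F_1 = 10^(0.699/10) = 1.175, G_1 = 10^(−0.699/10) = 0.8513
  Stage 2: F_2 = 10^(0.519/10) = 1.127, G_2 = 10^(−0.519/10) = 0.8874
  Stage 3: F_3 = 10^(4.49/10) = 2.812, G_3 = 10^(−3.16/10) = 0.4831
  Stage 4: F_4 = 10^(4.38/10) = 2.742, G_4 = 10^(26.5/10) = 446.7
Friis cascade:
  F = 1.175 + (1.127 − 1)/0.8513 + (2.812 − 1)/0.7554 + (2.742 − 1)/0.3649 = 8.495
NF = 10 log₁₀(8.495) = 9.29 dB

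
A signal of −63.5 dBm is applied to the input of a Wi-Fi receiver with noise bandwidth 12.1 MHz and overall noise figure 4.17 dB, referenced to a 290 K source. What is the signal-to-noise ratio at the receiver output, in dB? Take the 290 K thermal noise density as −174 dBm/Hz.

Noise floor: N = −174 + 10 log₁₀(B) + NF
10 log₁₀(1.21×10⁷) = 70.83 dB
N = −174 + 70.83 + 4.17 = −99.00 dBm
SNR = P_sig − N = −63.5 − (−99.00) = 35.50 dB → 35.5 dB

35.5 dB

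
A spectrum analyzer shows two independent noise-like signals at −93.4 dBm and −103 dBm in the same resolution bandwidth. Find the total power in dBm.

Convert to linear, add, convert back:
P₁ = 4.57×10⁻¹³ W, P₂ = 5.01×10⁻¹⁴ W
P_tot = 5.07×10⁻¹³ W → 10 log₁₀(P_tot / 10⁻³) = −92.9 dBm

−92.9 dBm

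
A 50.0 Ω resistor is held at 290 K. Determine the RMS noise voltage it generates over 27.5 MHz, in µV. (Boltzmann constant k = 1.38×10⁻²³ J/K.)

4.69 µV

V_n = √(4kTRB)
4kTRB = 4 × 1.38×10⁻²³ × 290 × 5.00×10¹ × 2.75×10⁷ = 2.20×10⁻¹¹ V²
V_n = √(2.20×10⁻¹¹) = 4.69×10⁻⁶ V = 4.69 µV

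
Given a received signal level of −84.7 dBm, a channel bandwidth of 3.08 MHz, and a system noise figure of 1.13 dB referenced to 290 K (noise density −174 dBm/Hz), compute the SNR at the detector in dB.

23.3 dB

Noise floor: N = −174 + 10 log₁₀(B) + NF
10 log₁₀(3.08×10⁶) = 64.89 dB
N = −174 + 64.89 + 1.13 = −107.98 dBm
SNR = P_sig − N = −84.7 − (−107.98) = 23.28 dB → 23.3 dB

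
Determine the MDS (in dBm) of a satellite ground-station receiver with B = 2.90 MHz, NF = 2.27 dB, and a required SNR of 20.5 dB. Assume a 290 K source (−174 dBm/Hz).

Sensitivity = −174 + 10 log₁₀(B) + NF + SNR_min
= −174 + 64.62 + 2.27 + 20.5
= −86.61 dBm → −86.6 dBm

−86.6 dBm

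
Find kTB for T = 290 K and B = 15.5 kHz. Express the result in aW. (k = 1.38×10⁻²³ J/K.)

P_n = kTB = 1.38×10⁻²³ × 290 × 1.55×10⁴ = 6.20×10⁻¹⁷ W = 62.0 aW

62.0 aW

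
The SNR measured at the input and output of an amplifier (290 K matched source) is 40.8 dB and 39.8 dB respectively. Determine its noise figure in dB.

NF (dB) = SNR_in(dB) − SNR_out(dB) when the source is at T₀
NF = 40.8 − 39.8 = 1.0 dB

1.0 dB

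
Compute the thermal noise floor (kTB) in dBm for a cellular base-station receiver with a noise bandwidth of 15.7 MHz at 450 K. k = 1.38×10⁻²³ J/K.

P_n = kTB = 1.38×10⁻²³ × 450 × 1.57×10⁷ = 9.75×10⁻¹⁴ W
In dBm: 10 log₁₀(9.75×10⁻¹⁴ / 10⁻³) = −100.1 dBm

−100.1 dBm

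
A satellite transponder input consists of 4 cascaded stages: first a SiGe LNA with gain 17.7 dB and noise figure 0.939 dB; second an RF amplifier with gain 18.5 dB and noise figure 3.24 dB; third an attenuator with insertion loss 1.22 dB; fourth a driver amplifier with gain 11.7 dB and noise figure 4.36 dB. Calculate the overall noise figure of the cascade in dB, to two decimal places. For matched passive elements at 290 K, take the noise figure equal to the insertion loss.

Convert to linear (a loss of L dB is a gain of −L dB): F_i = 10^(NF_i/10), G_i = 10^(G_i,dB/10)
  Stage 1: F_1 = 10^(0.939/10) = 1.241, G_1 = 10^(17.7/10) = 58.88
  Stage 2: F_2 = 10^(3.24/10) = 2.109, G_2 = 10^(18.5/10) = 70.79
  Stage 3: F_3 = 10^(1.22/10) = 1.324, G_3 = 10^(−1.22/10) = 0.7551
  Stage 4: F_4 = 10^(4.36/10) = 2.729, G_4 = 10^(11.7/10) = 14.79
Friis cascade:
  F = 1.241 + (2.109 − 1)/58.88 + (1.324 − 1)/4169 + (2.729 − 1)/3148 = 1.261
NF = 10 log₁₀(1.261) = 1.01 dB

1.01 dB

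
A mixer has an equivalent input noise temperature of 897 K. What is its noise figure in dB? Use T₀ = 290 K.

6.12 dB

F = 1 + T_e/T₀ = 1 + 897/290 = 4.0931
NF = 10 log₁₀(4.0931) = 6.12 dB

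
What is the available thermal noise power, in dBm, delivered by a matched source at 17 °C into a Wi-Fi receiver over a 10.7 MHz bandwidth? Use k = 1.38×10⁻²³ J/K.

−103.7 dBm

T = 17 °C + 273.15 = 290.15 K
P_n = kTB = 1.38×10⁻²³ × 290.15 × 1.07×10⁷ = 4.28×10⁻¹⁴ W
In dBm: 10 log₁₀(4.28×10⁻¹⁴ / 10⁻³) = −103.7 dBm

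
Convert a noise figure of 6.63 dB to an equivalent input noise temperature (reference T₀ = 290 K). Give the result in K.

1045 K

F = 10^(6.63/10) = 4.60257
T_e = (F − 1)·T₀ = (4.60257 − 1) × 290 = 1045 K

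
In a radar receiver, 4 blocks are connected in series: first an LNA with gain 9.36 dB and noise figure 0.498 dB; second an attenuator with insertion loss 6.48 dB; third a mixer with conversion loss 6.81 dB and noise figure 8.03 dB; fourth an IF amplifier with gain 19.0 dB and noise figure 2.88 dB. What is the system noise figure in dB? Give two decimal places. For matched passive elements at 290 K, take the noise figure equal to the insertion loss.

8.20 dB

Convert to linear (a loss of L dB is a gain of −L dB): F_i = 10^(NF_i/10), G_i = 10^(G_i,dB/10)
  Stage 1: F_1 = 10^(0.498/10) = 1.122, G_1 = 10^(9.36/10) = 8.630
  Stage 2: F_2 = 10^(6.48/10) = 4.446, G_2 = 10^(−6.48/10) = 0.2249
  Stage 3: F_3 = 10^(8.03/10) = 6.353, G_3 = 10^(−6.81/10) = 0.2084
  Stage 4: F_4 = 10^(2.88/10) = 1.941, G_4 = 10^(19.0/10) = 79.43
Friis cascade:
  F = 1.122 + (4.446 − 1)/8.630 + (6.353 − 1)/1.941 + (1.941 − 1)/0.4046 = 6.605
NF = 10 log₁₀(6.605) = 8.20 dB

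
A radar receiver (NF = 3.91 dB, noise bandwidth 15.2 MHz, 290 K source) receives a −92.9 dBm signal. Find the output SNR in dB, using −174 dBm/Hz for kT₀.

Noise floor: N = −174 + 10 log₁₀(B) + NF
10 log₁₀(1.52×10⁷) = 71.82 dB
N = −174 + 71.82 + 3.91 = −98.27 dBm
SNR = P_sig − N = −92.9 − (−98.27) = 5.37 dB → 5.4 dB

5.4 dB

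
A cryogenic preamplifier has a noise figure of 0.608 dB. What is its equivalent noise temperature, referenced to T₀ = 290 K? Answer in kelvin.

43.6 K

F = 10^(0.608/10) = 1.15027
T_e = (F − 1)·T₀ = (1.15027 − 1) × 290 = 43.6 K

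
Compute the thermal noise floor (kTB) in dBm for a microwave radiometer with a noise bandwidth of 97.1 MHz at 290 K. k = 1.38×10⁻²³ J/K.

−94.1 dBm

P_n = kTB = 1.38×10⁻²³ × 290 × 9.71×10⁷ = 3.89×10⁻¹³ W
In dBm: 10 log₁₀(3.89×10⁻¹³ / 10⁻³) = −94.1 dBm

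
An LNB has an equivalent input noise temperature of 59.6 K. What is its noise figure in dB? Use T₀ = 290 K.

0.812 dB

F = 1 + T_e/T₀ = 1 + 59.6/290 = 1.20552
NF = 10 log₁₀(1.20552) = 0.812 dB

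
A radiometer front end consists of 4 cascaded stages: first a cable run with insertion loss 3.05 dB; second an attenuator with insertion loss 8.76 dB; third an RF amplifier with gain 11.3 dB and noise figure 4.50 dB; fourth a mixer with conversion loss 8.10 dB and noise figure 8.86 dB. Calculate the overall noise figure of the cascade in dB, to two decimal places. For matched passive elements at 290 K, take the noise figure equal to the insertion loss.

17.01 dB

Convert to linear (a loss of L dB is a gain of −L dB): F_i = 10^(NF_i/10), G_i = 10^(G_i,dB/10)
  Stage 1: F_1 = 10^(3.05/10) = 2.018, G_1 = 10^(−3.05/10) = 0.4955
  Stage 2: F_2 = 10^(8.76/10) = 7.516, G_2 = 10^(−8.76/10) = 0.1330
  Stage 3: F_3 = 10^(4.50/10) = 2.818, G_3 = 10^(11.3/10) = 13.49
  Stage 4: F_4 = 10^(8.86/10) = 7.691, G_4 = 10^(−8.10/10) = 0.1549
Friis cascade:
  F = 2.018 + (7.516 − 1)/0.4955 + (2.818 − 1)/0.06592 + (7.691 − 1)/0.8892 = 50.28
NF = 10 log₁₀(50.28) = 17.01 dB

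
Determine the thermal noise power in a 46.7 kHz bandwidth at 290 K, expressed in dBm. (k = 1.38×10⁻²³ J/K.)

−127.3 dBm

P_n = kTB = 1.38×10⁻²³ × 290 × 4.67×10⁴ = 1.87×10⁻¹⁶ W
In dBm: 10 log₁₀(1.87×10⁻¹⁶ / 10⁻³) = −127.3 dBm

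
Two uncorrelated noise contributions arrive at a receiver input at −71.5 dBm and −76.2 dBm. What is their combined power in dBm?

−70.2 dBm

Convert to linear, add, convert back:
P₁ = 7.08×10⁻¹¹ W, P₂ = 2.40×10⁻¹¹ W
P_tot = 9.48×10⁻¹¹ W → 10 log₁₀(P_tot / 10⁻³) = −70.2 dBm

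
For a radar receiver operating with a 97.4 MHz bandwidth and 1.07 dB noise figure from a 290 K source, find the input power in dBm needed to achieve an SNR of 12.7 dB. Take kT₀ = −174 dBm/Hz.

−80.3 dBm

Sensitivity = −174 + 10 log₁₀(B) + NF + SNR_min
= −174 + 79.89 + 1.07 + 12.7
= −80.34 dBm → −80.3 dBm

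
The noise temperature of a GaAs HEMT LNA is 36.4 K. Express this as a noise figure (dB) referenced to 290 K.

F = 1 + T_e/T₀ = 1 + 36.4/290 = 1.12552
NF = 10 log₁₀(1.12552) = 0.514 dB

0.514 dB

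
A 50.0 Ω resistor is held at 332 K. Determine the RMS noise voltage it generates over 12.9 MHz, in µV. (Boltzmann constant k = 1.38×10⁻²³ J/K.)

V_n = √(4kTRB)
4kTRB = 4 × 1.38×10⁻²³ × 332 × 5.00×10¹ × 1.29×10⁷ = 1.18×10⁻¹¹ V²
V_n = √(1.18×10⁻¹¹) = 3.44×10⁻⁶ V = 3.44 µV

3.44 µV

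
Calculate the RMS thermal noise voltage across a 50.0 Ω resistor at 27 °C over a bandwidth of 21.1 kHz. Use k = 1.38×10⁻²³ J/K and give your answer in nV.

132 nV

T = 27 °C + 273.15 = 300.15 K
V_n = √(4kTRB)
4kTRB = 4 × 1.38×10⁻²³ × 300.15 × 5.00×10¹ × 2.11×10⁴ = 1.75×10⁻¹⁴ V²
V_n = √(1.75×10⁻¹⁴) = 1.32×10⁻⁷ V = 132 nV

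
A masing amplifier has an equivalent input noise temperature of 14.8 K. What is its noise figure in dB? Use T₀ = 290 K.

0.216 dB

F = 1 + T_e/T₀ = 1 + 14.8/290 = 1.05103
NF = 10 log₁₀(1.05103) = 0.216 dB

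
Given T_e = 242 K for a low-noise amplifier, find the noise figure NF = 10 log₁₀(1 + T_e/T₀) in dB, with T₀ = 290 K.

2.64 dB

F = 1 + T_e/T₀ = 1 + 242/290 = 1.83448
NF = 10 log₁₀(1.83448) = 2.64 dB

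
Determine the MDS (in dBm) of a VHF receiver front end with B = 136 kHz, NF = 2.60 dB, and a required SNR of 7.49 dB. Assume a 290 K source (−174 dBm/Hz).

−112.6 dBm

Sensitivity = −174 + 10 log₁₀(B) + NF + SNR_min
= −174 + 51.34 + 2.60 + 7.49
= −112.57 dBm → −112.6 dBm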